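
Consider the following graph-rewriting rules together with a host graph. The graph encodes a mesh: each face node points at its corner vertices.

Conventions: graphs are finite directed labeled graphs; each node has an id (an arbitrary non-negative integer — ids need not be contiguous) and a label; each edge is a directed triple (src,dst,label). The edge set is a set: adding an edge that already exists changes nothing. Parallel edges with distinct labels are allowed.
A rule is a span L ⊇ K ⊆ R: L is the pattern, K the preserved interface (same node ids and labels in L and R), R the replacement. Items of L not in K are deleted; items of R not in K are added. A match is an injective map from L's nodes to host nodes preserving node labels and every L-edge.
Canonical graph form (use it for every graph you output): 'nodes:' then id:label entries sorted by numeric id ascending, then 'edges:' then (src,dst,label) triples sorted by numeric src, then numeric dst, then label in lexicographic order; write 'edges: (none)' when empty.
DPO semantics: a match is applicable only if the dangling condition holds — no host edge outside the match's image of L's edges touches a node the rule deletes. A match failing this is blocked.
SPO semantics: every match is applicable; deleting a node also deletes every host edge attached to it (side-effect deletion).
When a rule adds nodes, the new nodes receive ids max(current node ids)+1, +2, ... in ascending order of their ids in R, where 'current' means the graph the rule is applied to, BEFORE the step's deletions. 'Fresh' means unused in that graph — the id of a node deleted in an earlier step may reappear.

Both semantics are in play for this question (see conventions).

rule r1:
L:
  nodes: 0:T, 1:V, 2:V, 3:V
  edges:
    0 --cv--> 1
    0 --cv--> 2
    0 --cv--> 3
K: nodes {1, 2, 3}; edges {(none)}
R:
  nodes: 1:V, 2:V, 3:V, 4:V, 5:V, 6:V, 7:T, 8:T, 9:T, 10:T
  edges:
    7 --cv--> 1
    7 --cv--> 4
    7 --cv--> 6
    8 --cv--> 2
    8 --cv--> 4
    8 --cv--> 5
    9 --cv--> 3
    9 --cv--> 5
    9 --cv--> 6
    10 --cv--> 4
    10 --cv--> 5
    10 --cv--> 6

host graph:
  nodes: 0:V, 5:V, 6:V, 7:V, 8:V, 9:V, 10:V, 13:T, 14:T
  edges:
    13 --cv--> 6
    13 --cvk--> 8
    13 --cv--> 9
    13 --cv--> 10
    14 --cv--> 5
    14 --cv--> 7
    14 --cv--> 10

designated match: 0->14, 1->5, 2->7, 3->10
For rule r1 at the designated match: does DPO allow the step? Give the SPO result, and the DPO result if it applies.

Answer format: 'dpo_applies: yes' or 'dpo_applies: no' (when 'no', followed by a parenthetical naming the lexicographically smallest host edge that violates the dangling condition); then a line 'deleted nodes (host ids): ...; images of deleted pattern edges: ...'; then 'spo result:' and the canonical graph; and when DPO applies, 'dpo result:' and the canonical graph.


dpo_applies: yes
deleted nodes (host ids): 14; images of deleted pattern edges: (14,5,cv); (14,7,cv); (14,10,cv)
spo result:
nodes: 0:V, 5:V, 6:V, 7:V, 8:V, 9:V, 10:V, 13:T, 15:V, 16:V, 17:V, 18:T, 19:T, 20:T, 21:T
edges: (13,6,cv); (13,8,cvk); (13,9,cv); (13,10,cv); (18,5,cv); (18,15,cv); (18,17,cv); (19,7,cv); (19,15,cv); (19,16,cv); (20,10,cv); (20,16,cv); (20,17,cv); (21,15,cv); (21,16,cv); (21,17,cv)
dpo result:
nodes: 0:V, 5:V, 6:V, 7:V, 8:V, 9:V, 10:V, 13:T, 15:V, 16:V, 17:V, 18:T, 19:T, 20:T, 21:T
edges: (13,6,cv); (13,8,cvk); (13,9,cv); (13,10,cv); (18,5,cv); (18,15,cv); (18,17,cv); (19,7,cv); (19,15,cv); (19,16,cv); (20,10,cv); (20,16,cv); (20,17,cv); (21,15,cv); (21,16,cv); (21,17,cv)


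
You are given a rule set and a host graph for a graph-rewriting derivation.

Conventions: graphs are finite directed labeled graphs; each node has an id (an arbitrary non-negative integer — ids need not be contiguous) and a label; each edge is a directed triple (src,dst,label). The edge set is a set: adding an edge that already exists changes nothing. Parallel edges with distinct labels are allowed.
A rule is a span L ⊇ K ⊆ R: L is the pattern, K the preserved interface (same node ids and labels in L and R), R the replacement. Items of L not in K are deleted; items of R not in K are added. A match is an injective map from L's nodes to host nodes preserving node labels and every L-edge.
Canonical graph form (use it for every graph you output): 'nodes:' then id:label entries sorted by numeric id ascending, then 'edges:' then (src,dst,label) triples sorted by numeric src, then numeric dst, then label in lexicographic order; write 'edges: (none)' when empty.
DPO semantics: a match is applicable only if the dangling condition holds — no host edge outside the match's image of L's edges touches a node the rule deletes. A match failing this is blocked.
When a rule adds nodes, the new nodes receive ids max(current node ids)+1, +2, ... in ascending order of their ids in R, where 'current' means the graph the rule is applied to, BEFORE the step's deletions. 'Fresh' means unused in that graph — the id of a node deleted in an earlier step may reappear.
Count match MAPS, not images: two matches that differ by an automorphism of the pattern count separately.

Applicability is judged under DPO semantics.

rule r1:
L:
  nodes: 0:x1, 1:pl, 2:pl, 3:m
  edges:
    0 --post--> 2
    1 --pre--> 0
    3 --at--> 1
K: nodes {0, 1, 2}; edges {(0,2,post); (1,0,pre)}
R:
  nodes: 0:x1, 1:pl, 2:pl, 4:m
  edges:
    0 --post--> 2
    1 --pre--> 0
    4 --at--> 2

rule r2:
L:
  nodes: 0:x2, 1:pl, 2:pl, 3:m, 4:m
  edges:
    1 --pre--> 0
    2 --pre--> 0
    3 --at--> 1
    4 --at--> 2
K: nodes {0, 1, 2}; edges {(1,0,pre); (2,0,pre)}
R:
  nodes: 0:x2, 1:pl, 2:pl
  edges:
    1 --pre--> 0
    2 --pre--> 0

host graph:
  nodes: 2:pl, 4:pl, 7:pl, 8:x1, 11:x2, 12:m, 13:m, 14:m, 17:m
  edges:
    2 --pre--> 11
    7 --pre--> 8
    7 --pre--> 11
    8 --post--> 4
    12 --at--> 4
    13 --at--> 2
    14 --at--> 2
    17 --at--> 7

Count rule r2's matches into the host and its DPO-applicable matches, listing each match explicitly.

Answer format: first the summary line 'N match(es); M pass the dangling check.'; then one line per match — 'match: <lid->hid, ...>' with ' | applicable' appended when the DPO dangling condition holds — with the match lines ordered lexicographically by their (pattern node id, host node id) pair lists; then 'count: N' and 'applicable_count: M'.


4 match(es); 4 pass the dangling check.
match: 0->11, 1->2, 2->7, 3->13, 4->17 | applicable
match: 0->11, 1->2, 2->7, 3->14, 4->17 | applicable
match: 0->11, 1->7, 2->2, 3->17, 4->13 | applicable
match: 0->11, 1->7, 2->2, 3->17, 4->14 | applicable
count: 4
applicable_count: 4


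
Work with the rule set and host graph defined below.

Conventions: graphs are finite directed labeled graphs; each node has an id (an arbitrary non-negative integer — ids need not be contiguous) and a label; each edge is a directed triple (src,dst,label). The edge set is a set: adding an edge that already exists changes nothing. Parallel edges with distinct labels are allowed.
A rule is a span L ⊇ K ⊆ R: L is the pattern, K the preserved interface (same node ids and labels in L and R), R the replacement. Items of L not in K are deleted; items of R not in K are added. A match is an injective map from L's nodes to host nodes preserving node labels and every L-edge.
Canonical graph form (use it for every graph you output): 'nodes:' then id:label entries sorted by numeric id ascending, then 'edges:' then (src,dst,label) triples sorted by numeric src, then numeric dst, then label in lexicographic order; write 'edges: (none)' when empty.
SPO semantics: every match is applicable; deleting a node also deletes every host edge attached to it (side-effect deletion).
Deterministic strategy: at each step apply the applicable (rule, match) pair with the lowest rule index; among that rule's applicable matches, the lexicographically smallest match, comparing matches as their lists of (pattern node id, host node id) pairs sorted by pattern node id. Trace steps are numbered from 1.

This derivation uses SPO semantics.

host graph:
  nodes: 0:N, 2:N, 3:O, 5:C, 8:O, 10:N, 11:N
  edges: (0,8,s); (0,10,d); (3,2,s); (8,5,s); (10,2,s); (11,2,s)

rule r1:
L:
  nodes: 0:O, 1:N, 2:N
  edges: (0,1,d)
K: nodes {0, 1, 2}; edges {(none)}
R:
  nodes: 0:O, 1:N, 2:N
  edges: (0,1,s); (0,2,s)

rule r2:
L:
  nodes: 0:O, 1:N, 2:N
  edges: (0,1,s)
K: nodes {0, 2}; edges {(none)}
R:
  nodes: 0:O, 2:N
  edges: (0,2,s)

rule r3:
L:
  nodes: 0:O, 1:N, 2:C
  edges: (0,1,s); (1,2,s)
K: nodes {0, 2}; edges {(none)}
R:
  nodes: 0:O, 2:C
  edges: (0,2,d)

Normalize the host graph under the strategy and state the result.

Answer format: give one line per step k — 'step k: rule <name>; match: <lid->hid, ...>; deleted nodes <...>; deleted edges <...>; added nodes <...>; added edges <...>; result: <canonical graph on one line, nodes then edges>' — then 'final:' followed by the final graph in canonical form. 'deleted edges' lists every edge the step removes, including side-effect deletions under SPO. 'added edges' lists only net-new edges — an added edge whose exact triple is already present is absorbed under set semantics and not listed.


step 1: rule r2; match: 0->3, 1->2, 2->0; deleted nodes 2; deleted edges (3,2,s); (10,2,s); (11,2,s); added nodes (none); added edges (3,0,s); result: nodes: 0:N, 3:O, 5:C, 8:O, 10:N, 11:N edges: (0,8,s); (0,10,d); (3,0,s); (8,5,s)
step 2: rule r2; match: 0->3, 1->0, 2->10; deleted nodes 0; deleted edges (0,8,s); (0,10,d); (3,0,s); added nodes (none); added edges (3,10,s); result: nodes: 3:O, 5:C, 8:O, 10:N, 11:N edges: (3,10,s); (8,5,s)
step 3: rule r2; match: 0->3, 1->10, 2->11; deleted nodes 10; deleted edges (3,10,s); added nodes (none); added edges (3,11,s); result: nodes: 3:O, 5:C, 8:O, 11:N edges: (3,11,s); (8,5,s)
final:
nodes: 3:O, 5:C, 8:O, 11:N
edges: (3,11,s); (8,5,s)


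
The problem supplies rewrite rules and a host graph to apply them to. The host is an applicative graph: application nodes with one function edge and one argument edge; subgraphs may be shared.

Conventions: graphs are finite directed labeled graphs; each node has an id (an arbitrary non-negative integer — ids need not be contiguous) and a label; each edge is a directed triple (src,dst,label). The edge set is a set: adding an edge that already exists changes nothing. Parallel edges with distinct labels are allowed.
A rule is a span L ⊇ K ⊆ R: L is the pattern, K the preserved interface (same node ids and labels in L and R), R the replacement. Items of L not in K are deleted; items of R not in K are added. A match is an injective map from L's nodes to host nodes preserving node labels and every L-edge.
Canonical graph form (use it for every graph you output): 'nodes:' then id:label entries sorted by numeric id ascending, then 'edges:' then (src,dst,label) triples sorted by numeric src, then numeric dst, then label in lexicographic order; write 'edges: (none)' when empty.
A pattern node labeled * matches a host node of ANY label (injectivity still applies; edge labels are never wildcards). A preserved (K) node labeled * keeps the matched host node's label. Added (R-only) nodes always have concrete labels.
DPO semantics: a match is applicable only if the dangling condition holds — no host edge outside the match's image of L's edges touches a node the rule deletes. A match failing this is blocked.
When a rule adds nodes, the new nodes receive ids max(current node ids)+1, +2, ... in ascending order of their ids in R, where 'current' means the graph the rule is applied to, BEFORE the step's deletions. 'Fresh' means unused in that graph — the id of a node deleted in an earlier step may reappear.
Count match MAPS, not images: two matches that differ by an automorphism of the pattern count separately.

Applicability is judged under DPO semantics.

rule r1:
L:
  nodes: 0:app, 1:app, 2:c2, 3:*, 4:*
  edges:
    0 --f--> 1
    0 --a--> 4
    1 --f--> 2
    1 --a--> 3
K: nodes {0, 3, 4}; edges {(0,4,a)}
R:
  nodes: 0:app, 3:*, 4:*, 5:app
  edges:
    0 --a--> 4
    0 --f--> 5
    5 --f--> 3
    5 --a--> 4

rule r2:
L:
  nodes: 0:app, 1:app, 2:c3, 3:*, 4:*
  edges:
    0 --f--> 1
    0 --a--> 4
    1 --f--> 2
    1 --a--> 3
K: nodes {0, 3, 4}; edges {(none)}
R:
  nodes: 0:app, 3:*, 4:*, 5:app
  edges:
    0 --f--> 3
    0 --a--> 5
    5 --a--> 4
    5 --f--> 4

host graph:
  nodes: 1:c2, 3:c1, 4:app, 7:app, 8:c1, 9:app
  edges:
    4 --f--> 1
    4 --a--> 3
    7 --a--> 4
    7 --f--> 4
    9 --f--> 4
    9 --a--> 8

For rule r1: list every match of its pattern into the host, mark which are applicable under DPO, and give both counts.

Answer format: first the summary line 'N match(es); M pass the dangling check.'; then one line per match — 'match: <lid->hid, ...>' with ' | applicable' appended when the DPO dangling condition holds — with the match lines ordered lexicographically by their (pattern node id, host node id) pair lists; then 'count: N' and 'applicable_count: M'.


1 match(es); 0 pass the dangling check.
match: 0->9, 1->4, 2->1, 3->3, 4->8
count: 1
applicable_count: 0


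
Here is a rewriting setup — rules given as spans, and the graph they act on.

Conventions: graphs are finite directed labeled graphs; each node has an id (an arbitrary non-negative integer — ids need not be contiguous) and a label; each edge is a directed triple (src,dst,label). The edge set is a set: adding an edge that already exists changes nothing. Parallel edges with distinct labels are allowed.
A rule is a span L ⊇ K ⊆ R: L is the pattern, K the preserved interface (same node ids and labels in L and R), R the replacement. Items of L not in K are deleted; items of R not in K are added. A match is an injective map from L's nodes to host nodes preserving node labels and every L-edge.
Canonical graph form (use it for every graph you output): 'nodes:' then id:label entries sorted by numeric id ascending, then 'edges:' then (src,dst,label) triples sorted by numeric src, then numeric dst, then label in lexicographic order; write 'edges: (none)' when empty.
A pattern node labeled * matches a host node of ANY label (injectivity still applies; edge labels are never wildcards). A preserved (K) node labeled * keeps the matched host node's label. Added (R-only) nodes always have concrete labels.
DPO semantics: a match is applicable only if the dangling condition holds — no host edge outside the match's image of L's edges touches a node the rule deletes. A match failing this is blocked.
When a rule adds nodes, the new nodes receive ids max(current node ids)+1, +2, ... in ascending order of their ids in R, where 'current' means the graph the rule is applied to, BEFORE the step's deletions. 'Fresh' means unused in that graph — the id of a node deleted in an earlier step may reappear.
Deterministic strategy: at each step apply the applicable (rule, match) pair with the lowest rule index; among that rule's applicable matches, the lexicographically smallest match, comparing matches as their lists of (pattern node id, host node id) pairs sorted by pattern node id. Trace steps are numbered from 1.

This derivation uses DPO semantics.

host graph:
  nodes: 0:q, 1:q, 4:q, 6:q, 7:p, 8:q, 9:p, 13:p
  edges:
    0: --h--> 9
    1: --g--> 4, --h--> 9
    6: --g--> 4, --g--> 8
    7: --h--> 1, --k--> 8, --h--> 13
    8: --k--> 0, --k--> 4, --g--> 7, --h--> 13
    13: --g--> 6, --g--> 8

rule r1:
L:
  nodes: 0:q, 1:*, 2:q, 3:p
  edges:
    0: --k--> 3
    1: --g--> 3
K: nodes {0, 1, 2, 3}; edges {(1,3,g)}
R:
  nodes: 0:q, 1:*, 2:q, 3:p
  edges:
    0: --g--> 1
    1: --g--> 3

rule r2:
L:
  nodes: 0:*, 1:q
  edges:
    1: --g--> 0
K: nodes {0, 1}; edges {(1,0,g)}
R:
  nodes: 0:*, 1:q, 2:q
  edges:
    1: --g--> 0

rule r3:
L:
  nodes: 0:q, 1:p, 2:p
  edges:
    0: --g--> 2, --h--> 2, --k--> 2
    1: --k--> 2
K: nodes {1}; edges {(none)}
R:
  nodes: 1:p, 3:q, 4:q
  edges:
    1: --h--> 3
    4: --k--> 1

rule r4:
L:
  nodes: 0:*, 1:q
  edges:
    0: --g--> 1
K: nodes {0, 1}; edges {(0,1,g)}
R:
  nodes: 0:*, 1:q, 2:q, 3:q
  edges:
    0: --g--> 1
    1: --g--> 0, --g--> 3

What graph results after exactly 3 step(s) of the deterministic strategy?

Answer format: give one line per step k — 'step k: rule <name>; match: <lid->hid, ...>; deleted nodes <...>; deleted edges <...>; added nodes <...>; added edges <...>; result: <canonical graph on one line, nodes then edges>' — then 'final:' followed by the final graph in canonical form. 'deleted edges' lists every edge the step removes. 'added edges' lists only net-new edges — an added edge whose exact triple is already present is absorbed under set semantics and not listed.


step 1: rule r2; match: 0->4, 1->1; deleted nodes (none); deleted edges (none); added nodes 14; added edges (none); result: nodes: 0:q, 1:q, 4:q, 6:q, 7:p, 8:q, 9:p, 13:p, 14:q edges: (0,9,h); (1,4,g); (1,9,h); (6,4,g); (6,8,g); (7,1,h); (7,8,k); (7,13,h); (8,0,k); (8,4,k); (8,7,g); (8,13,h); (13,6,g); (13,8,g)
step 2: rule r2; match: 0->4, 1->1; deleted nodes (none); deleted edges (none); added nodes 15; added edges (none); result: nodes: 0:q, 1:q, 4:q, 6:q, 7:p, 8:q, 9:p, 13:p, 14:q, 15:q edges: (0,9,h); (1,4,g); (1,9,h); (6,4,g); (6,8,g); (7,1,h); (7,8,k); (7,13,h); (8,0,k); (8,4,k); (8,7,g); (8,13,h); (13,6,g); (13,8,g)
step 3: rule r2; match: 0->4, 1->1; deleted nodes (none); deleted edges (none); added nodes 16; added edges (none); result: nodes: 0:q, 1:q, 4:q, 6:q, 7:p, 8:q, 9:p, 13:p, 14:q, 15:q, 16:q edges: (0,9,h); (1,4,g); (1,9,h); (6,4,g); (6,8,g); (7,1,h); (7,8,k); (7,13,h); (8,0,k); (8,4,k); (8,7,g); (8,13,h); (13,6,g); (13,8,g)
final:
nodes: 0:q, 1:q, 4:q, 6:q, 7:p, 8:q, 9:p, 13:p, 14:q, 15:q, 16:q
edges: (0,9,h); (1,4,g); (1,9,h); (6,4,g); (6,8,g); (7,1,h); (7,8,k); (7,13,h); (8,0,k); (8,4,k); (8,7,g); (8,13,h); (13,6,g); (13,8,g)


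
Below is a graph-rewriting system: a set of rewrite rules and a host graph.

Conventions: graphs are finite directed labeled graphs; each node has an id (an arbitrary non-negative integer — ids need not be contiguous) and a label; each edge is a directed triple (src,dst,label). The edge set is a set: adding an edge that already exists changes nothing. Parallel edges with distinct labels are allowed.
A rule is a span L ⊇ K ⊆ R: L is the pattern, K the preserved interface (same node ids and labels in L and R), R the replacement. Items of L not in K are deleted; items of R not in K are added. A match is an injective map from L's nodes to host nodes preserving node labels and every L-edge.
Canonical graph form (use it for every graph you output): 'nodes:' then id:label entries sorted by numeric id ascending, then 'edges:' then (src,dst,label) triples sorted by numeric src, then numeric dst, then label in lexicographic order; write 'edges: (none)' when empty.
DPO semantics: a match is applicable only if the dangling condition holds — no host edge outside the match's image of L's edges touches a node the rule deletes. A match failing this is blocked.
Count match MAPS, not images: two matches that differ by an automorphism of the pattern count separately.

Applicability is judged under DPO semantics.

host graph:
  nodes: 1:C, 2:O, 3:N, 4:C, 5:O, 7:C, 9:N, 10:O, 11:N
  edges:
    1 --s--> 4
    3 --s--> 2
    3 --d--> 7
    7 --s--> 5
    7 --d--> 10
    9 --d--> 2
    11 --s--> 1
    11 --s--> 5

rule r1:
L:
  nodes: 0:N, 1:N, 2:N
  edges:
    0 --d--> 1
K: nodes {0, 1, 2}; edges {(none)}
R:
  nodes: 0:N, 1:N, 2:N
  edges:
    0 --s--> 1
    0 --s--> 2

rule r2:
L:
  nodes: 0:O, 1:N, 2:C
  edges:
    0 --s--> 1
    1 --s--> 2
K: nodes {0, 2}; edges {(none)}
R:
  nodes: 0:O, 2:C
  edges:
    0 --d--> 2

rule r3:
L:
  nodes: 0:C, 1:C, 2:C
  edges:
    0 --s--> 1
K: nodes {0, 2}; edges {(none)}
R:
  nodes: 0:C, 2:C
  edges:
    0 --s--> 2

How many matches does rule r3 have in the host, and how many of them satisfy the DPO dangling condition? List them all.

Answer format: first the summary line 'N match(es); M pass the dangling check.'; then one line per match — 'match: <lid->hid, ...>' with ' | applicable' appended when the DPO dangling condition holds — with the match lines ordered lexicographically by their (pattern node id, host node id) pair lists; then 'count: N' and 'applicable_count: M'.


1 match(es); 1 pass the dangling check.
match: 0->1, 1->4, 2->7 | applicable
count: 1
applicable_count: 1


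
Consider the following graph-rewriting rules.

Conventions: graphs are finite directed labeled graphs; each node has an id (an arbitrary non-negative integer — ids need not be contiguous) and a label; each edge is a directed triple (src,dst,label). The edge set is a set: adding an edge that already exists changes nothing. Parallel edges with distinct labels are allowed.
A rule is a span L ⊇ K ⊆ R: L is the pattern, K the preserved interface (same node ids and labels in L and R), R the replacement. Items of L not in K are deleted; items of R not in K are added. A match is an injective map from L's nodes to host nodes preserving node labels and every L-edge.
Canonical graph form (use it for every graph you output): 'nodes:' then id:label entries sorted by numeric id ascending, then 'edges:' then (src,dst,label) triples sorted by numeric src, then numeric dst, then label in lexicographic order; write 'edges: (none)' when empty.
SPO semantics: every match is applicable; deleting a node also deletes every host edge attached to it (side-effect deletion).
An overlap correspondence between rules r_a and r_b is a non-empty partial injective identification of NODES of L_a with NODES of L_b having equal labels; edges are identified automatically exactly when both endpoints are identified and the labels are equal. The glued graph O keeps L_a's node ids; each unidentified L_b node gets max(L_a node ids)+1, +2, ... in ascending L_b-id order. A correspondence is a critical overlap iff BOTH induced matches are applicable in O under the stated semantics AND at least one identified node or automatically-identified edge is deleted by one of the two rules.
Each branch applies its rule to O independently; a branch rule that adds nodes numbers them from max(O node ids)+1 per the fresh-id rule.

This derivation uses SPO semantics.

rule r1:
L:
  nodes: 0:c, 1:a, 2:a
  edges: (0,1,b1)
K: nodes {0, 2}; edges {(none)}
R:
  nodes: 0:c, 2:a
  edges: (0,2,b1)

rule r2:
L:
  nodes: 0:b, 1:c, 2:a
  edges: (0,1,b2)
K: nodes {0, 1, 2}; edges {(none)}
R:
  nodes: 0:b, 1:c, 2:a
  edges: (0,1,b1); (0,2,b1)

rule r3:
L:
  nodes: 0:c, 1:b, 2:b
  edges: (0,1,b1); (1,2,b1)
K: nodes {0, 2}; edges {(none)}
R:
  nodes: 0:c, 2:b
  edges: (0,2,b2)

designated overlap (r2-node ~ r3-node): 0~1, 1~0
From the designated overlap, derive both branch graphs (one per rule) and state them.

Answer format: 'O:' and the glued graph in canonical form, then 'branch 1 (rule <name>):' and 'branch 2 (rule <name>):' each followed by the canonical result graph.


O:
nodes: 0:b, 1:c, 2:a, 3:b
edges: (0,1,b2); (0,3,b1); (1,0,b1)
branch 1 (rule r2):
nodes: 0:b, 1:c, 2:a, 3:b
edges: (0,1,b1); (0,2,b1); (0,3,b1); (1,0,b1)
branch 2 (rule r3):
nodes: 1:c, 2:a, 3:b
edges: (1,3,b2)


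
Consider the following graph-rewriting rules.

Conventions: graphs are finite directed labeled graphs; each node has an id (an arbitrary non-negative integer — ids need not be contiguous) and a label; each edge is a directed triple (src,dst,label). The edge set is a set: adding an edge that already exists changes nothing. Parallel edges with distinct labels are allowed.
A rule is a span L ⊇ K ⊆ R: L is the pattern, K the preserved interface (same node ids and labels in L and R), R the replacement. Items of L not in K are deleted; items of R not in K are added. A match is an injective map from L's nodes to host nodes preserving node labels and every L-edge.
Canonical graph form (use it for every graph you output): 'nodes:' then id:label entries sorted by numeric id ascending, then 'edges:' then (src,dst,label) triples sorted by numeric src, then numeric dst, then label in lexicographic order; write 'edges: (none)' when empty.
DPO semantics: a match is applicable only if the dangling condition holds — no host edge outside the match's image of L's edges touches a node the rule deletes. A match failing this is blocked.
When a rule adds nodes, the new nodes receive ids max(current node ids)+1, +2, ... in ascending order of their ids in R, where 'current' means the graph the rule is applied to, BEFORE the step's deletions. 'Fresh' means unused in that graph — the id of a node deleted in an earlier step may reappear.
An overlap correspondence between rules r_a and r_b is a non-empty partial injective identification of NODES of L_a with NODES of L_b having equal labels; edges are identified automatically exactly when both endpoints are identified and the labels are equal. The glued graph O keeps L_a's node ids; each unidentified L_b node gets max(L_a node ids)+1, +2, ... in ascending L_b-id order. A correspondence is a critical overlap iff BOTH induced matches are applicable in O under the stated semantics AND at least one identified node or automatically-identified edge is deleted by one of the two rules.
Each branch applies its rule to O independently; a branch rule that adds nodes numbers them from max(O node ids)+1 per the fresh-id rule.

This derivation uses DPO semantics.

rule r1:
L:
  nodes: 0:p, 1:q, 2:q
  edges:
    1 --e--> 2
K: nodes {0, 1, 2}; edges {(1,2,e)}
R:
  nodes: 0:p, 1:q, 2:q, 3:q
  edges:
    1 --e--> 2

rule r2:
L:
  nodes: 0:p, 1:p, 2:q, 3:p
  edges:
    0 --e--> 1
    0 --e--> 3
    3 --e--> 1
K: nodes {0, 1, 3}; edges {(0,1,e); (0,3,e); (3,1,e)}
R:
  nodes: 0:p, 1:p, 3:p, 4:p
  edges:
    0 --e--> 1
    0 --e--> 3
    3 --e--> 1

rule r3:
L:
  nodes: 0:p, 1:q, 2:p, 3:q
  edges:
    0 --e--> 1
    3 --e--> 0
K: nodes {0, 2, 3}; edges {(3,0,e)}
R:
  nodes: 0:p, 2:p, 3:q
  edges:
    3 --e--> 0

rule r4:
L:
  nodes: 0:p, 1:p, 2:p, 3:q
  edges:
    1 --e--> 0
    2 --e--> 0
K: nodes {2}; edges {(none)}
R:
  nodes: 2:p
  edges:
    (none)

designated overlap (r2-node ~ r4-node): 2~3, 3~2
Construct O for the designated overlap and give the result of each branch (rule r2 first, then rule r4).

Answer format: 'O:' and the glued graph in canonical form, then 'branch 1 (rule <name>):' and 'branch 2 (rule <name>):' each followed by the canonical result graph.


O:
nodes: 0:p, 1:p, 2:q, 3:p, 4:p, 5:p
edges: (0,1,e); (0,3,e); (3,1,e); (3,4,e); (5,4,e)
branch 1 (rule r2):
nodes: 0:p, 1:p, 3:p, 4:p, 5:p, 6:p
edges: (0,1,e); (0,3,e); (3,1,e); (3,4,e); (5,4,e)
branch 2 (rule r4):
nodes: 0:p, 1:p, 3:p
edges: (0,1,e); (0,3,e); (3,1,e)


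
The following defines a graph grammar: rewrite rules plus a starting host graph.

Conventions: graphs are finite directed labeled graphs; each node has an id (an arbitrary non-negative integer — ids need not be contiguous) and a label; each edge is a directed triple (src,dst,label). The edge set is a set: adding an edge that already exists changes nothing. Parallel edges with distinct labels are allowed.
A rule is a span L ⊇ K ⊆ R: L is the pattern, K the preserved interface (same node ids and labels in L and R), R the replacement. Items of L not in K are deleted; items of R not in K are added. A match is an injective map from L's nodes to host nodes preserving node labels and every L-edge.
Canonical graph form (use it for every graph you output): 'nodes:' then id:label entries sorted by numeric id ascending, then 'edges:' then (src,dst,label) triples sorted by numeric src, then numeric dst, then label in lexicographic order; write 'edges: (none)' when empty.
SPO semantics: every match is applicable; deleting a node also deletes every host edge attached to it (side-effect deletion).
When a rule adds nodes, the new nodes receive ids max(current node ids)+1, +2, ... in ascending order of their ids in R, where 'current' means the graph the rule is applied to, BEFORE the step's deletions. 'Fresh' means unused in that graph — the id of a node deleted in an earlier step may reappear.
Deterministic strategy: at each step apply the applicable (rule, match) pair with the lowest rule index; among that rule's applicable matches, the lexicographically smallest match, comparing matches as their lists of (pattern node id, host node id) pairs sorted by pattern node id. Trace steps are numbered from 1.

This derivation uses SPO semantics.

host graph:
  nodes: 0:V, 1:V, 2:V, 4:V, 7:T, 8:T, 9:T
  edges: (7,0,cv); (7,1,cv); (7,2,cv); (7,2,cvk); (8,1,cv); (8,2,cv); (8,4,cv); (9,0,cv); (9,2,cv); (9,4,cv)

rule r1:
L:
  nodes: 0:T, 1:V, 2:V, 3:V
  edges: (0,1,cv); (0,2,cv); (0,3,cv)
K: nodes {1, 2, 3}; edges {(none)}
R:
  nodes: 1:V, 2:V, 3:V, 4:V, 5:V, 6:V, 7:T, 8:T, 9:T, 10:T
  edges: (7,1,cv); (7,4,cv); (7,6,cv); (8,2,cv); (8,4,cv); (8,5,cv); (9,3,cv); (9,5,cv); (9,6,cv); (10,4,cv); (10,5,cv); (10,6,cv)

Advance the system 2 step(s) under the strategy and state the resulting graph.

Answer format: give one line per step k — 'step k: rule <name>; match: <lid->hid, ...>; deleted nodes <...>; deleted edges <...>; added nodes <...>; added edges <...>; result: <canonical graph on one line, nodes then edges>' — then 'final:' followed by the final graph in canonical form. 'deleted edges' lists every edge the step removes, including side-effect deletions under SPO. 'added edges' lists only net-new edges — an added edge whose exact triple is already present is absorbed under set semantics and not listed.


step 1: rule r1; match: 0->7, 1->0, 2->1, 3->2; deleted nodes 7; deleted edges (7,0,cv); (7,1,cv); (7,2,cv); (7,2,cvk); added nodes 10, 11, 12, 13, 14, 15, 16; added edges (13,0,cv); (13,10,cv); (13,12,cv); (14,1,cv); (14,10,cv); (14,11,cv); (15,2,cv); (15,11,cv); (15,12,cv); (16,10,cv); (16,11,cv); (16,12,cv); result: nodes: 0:V, 1:V, 2:V, 4:V, 8:T, 9:T, 10:V, 11:V, 12:V, 13:T, 14:T, 15:T, 16:T edges: (8,1,cv); (8,2,cv); (8,4,cv); (9,0,cv); (9,2,cv); (9,4,cv); (13,0,cv); (13,10,cv); (13,12,cv); (14,1,cv); (14,10,cv); (14,11,cv); (15,2,cv); (15,11,cv); (15,12,cv); (16,10,cv); (16,11,cv); (16,12,cv)
step 2: rule r1; match: 0->8, 1->1, 2->2, 3->4; deleted nodes 8; deleted edges (8,1,cv); (8,2,cv); (8,4,cv); added nodes 17, 18, 19, 20, 21, 22, 23; added edges (20,1,cv); (20,17,cv); (20,19,cv); (21,2,cv); (21,17,cv); (21,18,cv); (22,4,cv); (22,18,cv); (22,19,cv); (23,17,cv); (23,18,cv); (23,19,cv); result: nodes: 0:V, 1:V, 2:V, 4:V, 9:T, 10:V, 11:V, 12:V, 13:T, 14:T, 15:T, 16:T, 17:V, 18:V, 19:V, 20:T, 21:T, 22:T, 23:T edges: (9,0,cv); (9,2,cv); (9,4,cv); (13,0,cv); (13,10,cv); (13,12,cv); (14,1,cv); (14,10,cv); (14,11,cv); (15,2,cv); (15,11,cv); (15,12,cv); (16,10,cv); (16,11,cv); (16,12,cv); (20,1,cv); (20,17,cv); (20,19,cv); (21,2,cv); (21,17,cv); (21,18,cv); (22,4,cv); (22,18,cv); (22,19,cv); (23,17,cv); (23,18,cv); (23,19,cv)
final:
nodes: 0:V, 1:V, 2:V, 4:V, 9:T, 10:V, 11:V, 12:V, 13:T, 14:T, 15:T, 16:T, 17:V, 18:V, 19:V, 20:T, 21:T, 22:T, 23:T
edges: (9,0,cv); (9,2,cv); (9,4,cv); (13,0,cv); (13,10,cv); (13,12,cv); (14,1,cv); (14,10,cv); (14,11,cv); (15,2,cv); (15,11,cv); (15,12,cv); (16,10,cv); (16,11,cv); (16,12,cv); (20,1,cv); (20,17,cv); (20,19,cv); (21,2,cv); (21,17,cv); (21,18,cv); (22,4,cv); (22,18,cv); (22,19,cv); (23,17,cv); (23,18,cv); (23,19,cv)


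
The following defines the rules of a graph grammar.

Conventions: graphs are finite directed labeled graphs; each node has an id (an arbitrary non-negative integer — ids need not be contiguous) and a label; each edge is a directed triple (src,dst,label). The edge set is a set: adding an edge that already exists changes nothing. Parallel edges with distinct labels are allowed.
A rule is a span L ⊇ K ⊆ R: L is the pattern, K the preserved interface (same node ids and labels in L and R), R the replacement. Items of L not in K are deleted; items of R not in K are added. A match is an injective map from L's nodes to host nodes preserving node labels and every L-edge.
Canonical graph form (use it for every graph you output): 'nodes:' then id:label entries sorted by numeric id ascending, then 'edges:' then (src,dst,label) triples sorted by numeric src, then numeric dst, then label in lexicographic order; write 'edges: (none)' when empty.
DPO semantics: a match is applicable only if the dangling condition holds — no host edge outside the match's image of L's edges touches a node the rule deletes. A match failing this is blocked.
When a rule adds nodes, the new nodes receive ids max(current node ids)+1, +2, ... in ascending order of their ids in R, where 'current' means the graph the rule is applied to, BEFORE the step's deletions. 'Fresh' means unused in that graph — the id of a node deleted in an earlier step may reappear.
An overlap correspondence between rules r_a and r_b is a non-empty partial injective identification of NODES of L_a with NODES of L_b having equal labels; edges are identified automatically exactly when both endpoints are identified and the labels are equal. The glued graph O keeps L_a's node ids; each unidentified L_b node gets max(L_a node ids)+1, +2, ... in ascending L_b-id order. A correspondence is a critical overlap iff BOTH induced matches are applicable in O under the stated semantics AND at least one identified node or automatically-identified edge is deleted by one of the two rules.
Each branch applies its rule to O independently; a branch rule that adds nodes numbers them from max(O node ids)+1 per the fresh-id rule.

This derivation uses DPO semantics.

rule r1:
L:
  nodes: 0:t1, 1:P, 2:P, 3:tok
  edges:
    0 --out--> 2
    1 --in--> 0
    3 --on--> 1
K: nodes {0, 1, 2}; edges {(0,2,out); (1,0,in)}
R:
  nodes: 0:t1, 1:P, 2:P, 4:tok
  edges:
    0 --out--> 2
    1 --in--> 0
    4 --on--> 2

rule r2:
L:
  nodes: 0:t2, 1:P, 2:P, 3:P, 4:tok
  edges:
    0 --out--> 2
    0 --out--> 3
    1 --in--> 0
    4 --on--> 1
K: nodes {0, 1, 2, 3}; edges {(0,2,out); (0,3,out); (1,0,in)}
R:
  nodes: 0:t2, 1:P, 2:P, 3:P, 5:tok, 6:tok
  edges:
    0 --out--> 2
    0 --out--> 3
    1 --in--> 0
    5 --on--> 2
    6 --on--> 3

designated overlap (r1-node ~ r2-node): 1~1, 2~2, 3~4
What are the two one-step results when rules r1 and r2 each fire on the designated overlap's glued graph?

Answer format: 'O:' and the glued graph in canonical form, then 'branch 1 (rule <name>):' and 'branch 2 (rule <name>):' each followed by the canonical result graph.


O:
nodes: 0:t1, 1:P, 2:P, 3:tok, 4:t2, 5:P
edges: (0,2,out); (1,0,in); (1,4,in); (3,1,on); (4,2,out); (4,5,out)
branch 1 (rule r1):
nodes: 0:t1, 1:P, 2:P, 4:t2, 5:P, 6:tok
edges: (0,2,out); (1,0,in); (1,4,in); (4,2,out); (4,5,out); (6,2,on)
branch 2 (rule r2):
nodes: 0:t1, 1:P, 2:P, 4:t2, 5:P, 6:tok, 7:tok
edges: (0,2,out); (1,0,in); (1,4,in); (4,2,out); (4,5,out); (6,2,on); (7,5,on)


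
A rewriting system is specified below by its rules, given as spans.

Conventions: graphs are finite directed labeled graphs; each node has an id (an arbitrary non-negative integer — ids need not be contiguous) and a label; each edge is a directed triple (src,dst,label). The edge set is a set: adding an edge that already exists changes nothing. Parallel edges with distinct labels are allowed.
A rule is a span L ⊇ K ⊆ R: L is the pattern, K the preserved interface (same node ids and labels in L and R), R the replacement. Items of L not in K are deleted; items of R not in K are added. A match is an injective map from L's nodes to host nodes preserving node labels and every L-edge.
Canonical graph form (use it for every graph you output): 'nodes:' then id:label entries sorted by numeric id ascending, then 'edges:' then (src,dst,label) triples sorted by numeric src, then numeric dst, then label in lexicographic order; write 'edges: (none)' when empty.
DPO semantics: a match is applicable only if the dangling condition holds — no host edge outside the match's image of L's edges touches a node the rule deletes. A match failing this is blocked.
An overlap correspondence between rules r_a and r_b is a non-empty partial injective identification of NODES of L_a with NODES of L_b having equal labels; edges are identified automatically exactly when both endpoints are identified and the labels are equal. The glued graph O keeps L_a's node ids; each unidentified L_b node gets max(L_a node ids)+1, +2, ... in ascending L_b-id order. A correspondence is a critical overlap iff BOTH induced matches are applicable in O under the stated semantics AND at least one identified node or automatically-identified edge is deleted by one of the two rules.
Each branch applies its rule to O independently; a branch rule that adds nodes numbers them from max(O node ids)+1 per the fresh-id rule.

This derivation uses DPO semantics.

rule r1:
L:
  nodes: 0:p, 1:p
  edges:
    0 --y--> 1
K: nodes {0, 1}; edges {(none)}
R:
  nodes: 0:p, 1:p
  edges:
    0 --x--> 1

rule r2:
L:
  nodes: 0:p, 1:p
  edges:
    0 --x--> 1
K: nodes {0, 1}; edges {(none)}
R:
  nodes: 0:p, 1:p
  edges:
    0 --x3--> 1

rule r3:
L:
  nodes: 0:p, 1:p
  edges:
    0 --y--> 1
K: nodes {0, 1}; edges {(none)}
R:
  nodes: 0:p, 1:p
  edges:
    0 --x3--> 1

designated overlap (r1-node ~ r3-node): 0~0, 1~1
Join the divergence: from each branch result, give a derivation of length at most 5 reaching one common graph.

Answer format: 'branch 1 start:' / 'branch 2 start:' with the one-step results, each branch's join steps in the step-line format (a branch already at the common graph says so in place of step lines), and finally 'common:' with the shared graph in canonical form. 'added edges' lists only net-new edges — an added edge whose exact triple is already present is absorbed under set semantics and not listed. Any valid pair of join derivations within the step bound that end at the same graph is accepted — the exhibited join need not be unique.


branch 1 start:
nodes: 0:p, 1:p
edges: (0,1,x)
branch 2 start:
nodes: 0:p, 1:p
edges: (0,1,x3)
branch 1 step 1: rule r2; match: 0->0, 1->1; deleted nodes (none); deleted edges (0,1,x); added nodes (none); added edges (0,1,x3); result: nodes: 0:p, 1:p edges: (0,1,x3)
branch 2: already at the common graph (0 steps)
common:
nodes: 0:p, 1:p
edges: (0,1,x3)


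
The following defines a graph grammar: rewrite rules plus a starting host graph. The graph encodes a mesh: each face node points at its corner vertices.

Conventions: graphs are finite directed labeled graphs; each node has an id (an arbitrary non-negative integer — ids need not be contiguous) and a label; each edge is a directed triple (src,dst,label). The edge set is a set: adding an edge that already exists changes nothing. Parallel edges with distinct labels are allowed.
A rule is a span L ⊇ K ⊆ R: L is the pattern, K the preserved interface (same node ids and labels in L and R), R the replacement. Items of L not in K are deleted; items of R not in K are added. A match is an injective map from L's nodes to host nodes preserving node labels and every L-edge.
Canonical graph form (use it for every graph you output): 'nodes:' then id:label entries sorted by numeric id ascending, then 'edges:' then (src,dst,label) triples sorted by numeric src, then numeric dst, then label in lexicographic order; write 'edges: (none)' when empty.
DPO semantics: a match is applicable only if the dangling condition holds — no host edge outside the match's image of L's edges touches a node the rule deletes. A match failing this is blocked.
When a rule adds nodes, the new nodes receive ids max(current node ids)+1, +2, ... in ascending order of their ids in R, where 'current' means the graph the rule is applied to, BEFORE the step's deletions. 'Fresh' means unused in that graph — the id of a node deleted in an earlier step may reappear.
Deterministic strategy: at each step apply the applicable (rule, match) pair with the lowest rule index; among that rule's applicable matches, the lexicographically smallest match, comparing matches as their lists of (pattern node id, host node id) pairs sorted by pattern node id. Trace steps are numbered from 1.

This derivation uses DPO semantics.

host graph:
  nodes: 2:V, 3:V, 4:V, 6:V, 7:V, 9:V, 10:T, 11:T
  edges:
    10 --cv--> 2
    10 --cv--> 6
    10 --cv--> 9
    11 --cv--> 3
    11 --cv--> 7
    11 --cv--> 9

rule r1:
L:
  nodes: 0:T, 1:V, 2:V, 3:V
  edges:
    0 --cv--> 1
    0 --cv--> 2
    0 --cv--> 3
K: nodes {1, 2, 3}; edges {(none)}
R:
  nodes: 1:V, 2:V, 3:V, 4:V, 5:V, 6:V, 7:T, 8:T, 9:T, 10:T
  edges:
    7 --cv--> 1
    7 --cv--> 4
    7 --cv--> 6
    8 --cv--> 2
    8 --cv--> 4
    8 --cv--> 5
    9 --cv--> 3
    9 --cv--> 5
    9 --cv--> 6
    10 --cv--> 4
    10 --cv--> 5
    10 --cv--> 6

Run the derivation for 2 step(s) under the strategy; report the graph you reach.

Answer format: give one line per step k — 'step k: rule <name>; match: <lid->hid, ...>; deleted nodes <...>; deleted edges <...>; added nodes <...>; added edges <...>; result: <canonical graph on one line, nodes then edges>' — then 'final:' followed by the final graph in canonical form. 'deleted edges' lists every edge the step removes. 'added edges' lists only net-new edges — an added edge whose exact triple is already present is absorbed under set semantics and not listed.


step 1: rule r1; match: 0->10, 1->2, 2->6, 3->9; deleted nodes 10; deleted edges (10,2,cv); (10,6,cv); (10,9,cv); added nodes 12, 13, 14, 15, 16, 17, 18; added edges (15,2,cv); (15,12,cv); (15,14,cv); (16,6,cv); (16,12,cv); (16,13,cv); (17,9,cv); (17,13,cv); (17,14,cv); (18,12,cv); (18,13,cv); (18,14,cv); result: nodes: 2:V, 3:V, 4:V, 6:V, 7:V, 9:V, 11:T, 12:V, 13:V, 14:V, 15:T, 16:T, 17:T, 18:T edges: (11,3,cv); (11,7,cv); (11,9,cv); (15,2,cv); (15,12,cv); (15,14,cv); (16,6,cv); (16,12,cv); (16,13,cv); (17,9,cv); (17,13,cv); (17,14,cv); (18,12,cv); (18,13,cv); (18,14,cv)
step 2: rule r1; match: 0->11, 1->3, 2->7, 3->9; deleted nodes 11; deleted edges (11,3,cv); (11,7,cv); (11,9,cv); added nodes 19, 20, 21, 22, 23, 24, 25; added edges (22,3,cv); (22,19,cv); (22,21,cv); (23,7,cv); (23,19,cv); (23,20,cv); (24,9,cv); (24,20,cv); (24,21,cv); (25,19,cv); (25,20,cv); (25,21,cv); result: nodes: 2:V, 3:V, 4:V, 6:V, 7:V, 9:V, 12:V, 13:V, 14:V, 15:T, 16:T, 17:T, 18:T, 19:V, 20:V, 21:V, 22:T, 23:T, 24:T, 25:T edges: (15,2,cv); (15,12,cv); (15,14,cv); (16,6,cv); (16,12,cv); (16,13,cv); (17,9,cv); (17,13,cv); (17,14,cv); (18,12,cv); (18,13,cv); (18,14,cv); (22,3,cv); (22,19,cv); (22,21,cv); (23,7,cv); (23,19,cv); (23,20,cv); (24,9,cv); (24,20,cv); (24,21,cv); (25,19,cv); (25,20,cv); (25,21,cv)
final:
nodes: 2:V, 3:V, 4:V, 6:V, 7:V, 9:V, 12:V, 13:V, 14:V, 15:T, 16:T, 17:T, 18:T, 19:V, 20:V, 21:V, 22:T, 23:T, 24:T, 25:T
edges: (15,2,cv); (15,12,cv); (15,14,cv); (16,6,cv); (16,12,cv); (16,13,cv); (17,9,cv); (17,13,cv); (17,14,cv); (18,12,cv); (18,13,cv); (18,14,cv); (22,3,cv); (22,19,cv); (22,21,cv); (23,7,cv); (23,19,cv); (23,20,cv); (24,9,cv); (24,20,cv); (24,21,cv); (25,19,cv); (25,20,cv); (25,21,cv)
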